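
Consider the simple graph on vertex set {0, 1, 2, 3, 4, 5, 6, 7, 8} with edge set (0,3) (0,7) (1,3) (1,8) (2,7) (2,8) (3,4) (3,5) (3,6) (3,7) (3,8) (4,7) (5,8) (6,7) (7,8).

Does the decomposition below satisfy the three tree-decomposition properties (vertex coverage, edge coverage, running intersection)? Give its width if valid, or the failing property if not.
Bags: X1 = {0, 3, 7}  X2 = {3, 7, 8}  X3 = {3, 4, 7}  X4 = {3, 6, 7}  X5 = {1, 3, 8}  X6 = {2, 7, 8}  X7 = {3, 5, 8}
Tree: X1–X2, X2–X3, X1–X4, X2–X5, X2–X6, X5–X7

Every vertex of G appears in some bag (union = {0, 1, 2, 3, 4, 5, 6, 7, 8}); every edge is covered by a bag; and for each vertex v the set of bags containing v is connected in the bag tree. The decomposition is therefore valid. The largest bag has 3 vertices, so the width is 2.

Yes; width 2.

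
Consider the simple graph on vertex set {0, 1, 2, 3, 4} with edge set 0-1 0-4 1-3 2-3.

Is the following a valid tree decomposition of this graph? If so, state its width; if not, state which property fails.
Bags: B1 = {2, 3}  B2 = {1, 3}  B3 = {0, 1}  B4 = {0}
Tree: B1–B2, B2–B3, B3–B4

A tree decomposition must satisfy three properties: every vertex lies in some bag; for every edge, both endpoints lie together in some bag; and for every vertex, the bags containing it form a connected subtree. Here vertex 4 appears in no bag, so the decomposition is invalid.

No — vertex 4 appears in no bag.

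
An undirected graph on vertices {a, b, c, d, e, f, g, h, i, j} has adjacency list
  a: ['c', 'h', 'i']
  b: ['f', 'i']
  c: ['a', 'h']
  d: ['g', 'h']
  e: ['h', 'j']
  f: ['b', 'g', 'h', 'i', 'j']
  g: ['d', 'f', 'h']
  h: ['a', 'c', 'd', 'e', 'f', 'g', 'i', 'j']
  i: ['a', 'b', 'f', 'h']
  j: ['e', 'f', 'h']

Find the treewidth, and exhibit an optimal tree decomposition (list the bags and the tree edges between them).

The largest bag has 3 vertices, giving width 2; this decomposition certifies tw(G) ≤ 2. For the lower bound, the 3 vertices {d, g, h} are pairwise adjacent, and any tree decomposition puts a clique entirely inside one bag — forcing width ≥ 2. Combining the bounds, tw(G) = 2.

Treewidth 2.
One such decomposition:
Bags: B1 = {f, h, i}  B2 = {f, g, h}  B3 = {d, g, h}  B4 = {b, f, i}  B5 = {a, h, i}  B6 = {a, c, h}  B7 = {f, h, j}  B8 = {e, h, j}
Tree: B1–B2, B2–B3, B1–B4, B1–B5, B5–B6, B2–B7, B7–B8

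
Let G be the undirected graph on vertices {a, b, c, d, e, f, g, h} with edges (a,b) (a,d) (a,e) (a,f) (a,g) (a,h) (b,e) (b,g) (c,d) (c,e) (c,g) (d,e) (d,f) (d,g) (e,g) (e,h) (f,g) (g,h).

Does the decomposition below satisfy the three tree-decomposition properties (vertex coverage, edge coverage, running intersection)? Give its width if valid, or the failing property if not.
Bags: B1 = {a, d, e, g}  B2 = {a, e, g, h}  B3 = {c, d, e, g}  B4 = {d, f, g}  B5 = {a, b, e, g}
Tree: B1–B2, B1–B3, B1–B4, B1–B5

No — edge (a,f) lies in no bag.

A tree decomposition must satisfy three properties: every vertex lies in some bag; for every edge, both endpoints lie together in some bag; and for every vertex, the bags containing it form a connected subtree. Here edge (a,f) lies in no bag, so the decomposition is invalid.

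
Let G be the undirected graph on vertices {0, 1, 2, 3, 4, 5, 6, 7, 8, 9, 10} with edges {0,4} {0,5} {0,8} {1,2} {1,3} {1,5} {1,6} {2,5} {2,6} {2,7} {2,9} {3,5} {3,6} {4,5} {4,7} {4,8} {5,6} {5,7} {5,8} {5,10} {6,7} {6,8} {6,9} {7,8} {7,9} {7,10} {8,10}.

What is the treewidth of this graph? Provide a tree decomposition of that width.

Treewidth 3.
One optimal decomposition is:
Bags: B1 = {2, 5, 6, 7}  B2 = {5, 6, 7, 8}  B3 = {5, 7, 8, 10}  B4 = {1, 2, 5, 6}  B5 = {1, 3, 5, 6}  B6 = {4, 5, 7, 8}  B7 = {0, 4, 5, 8}  B8 = {2, 6, 7, 9}
Tree: B1–B2, B2–B3, B1–B4, B4–B5, B2–B6, B6–B7, B1–B8

The largest bag has 4 vertices, giving width 3; this decomposition certifies tw(G) ≤ 3. Conversely, {2, 6, 7, 9} is a clique of size 4, and the vertices of any clique must share a bag in every tree decomposition; so some bag has ≥ 4 vertices and tw(G) ≥ 3. Therefore the treewidth is 3.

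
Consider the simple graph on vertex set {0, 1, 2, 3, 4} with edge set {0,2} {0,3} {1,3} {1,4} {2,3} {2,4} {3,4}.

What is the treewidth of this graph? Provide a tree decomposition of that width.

Treewidth 2.
Bags: B1 = {1, 3, 4}  B2 = {2, 3, 4}  B3 = {0, 2, 3}
Tree: B1–B2, B2–B3

The largest bag has 3 vertices, giving width 2; this decomposition certifies tw(G) ≤ 2. Conversely, {1, 3, 4} is a clique of size 3, and the vertices of any clique must share a bag in every tree decomposition; so some bag has ≥ 3 vertices and tw(G) ≥ 2. Therefore the treewidth is 2.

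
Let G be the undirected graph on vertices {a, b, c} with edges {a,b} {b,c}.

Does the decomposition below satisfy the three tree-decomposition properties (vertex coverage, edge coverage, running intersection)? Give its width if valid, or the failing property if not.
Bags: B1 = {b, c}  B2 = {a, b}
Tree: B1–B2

Checking the three conditions: (i) the bags cover all of {a, b, c}; (ii) for each edge, some bag contains both endpoints; (iii) the bags containing any fixed vertex form a subtree. All hold, so the decomposition is valid with width 2 − 1 = 1.

Yes; width 1.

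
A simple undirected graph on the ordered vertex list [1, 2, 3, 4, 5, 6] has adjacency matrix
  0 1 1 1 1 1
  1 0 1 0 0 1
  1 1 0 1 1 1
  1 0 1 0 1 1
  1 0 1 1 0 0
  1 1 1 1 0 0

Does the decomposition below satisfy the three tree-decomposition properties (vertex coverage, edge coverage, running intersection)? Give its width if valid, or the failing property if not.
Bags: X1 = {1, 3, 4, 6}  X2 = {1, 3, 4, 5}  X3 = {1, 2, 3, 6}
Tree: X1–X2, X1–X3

Yes; width 3.

Vertex coverage: the bags together contain {1, 2, 3, 4, 5, 6}, the full vertex set. Edge coverage: each edge of G has both endpoints in at least one bag. Running intersection: for every vertex, the bags containing it form a connected subtree. All three properties hold, so this is a valid tree decomposition of width max|bag| − 1 = 3, and hence tw(G) ≤ 3.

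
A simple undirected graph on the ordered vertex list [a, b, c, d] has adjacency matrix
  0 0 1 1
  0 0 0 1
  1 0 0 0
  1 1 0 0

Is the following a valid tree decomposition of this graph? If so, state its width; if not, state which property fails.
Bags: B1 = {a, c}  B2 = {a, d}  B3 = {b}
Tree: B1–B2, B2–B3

No — edge (d,b) lies in no bag.

A tree decomposition must satisfy three properties: every vertex lies in some bag; for every edge, both endpoints lie together in some bag; and for every vertex, the bags containing it form a connected subtree. Here edge (d,b) lies in no bag, so the decomposition is invalid.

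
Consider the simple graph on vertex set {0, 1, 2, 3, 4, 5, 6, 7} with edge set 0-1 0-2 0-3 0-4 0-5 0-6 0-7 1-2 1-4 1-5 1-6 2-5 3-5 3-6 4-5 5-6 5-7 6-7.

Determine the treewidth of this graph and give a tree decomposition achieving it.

Every bag has size at most 4, so the width is 4 − 1 = 3 and tw(G) ≤ 3. Conversely, {0, 1, 2, 5} is a clique of size 4, and the vertices of any clique must share a bag in every tree decomposition; so some bag has ≥ 4 vertices and tw(G) ≥ 3. The upper and lower bounds meet at 3, so that is the treewidth.

Treewidth 3.
One such decomposition:
Bags: B1 = {0, 5, 6, 7}  B2 = {0, 1, 5, 6}  B3 = {0, 3, 5, 6}  B4 = {0, 1, 2, 5}  B5 = {0, 1, 4, 5}
Tree: B1–B2, B1–B3, B2–B4, B4–B5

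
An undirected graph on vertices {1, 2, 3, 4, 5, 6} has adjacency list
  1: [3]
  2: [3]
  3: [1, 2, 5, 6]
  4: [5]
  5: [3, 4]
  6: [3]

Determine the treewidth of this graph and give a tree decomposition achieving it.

Treewidth 1.
Bags: B1 = {3, 5}  B2 = {1, 3}  B3 = {3, 6}  B4 = {2, 3}  B5 = {4, 5}
Tree: B1–B2, B1–B3, B3–B4, B1–B5

Each bag holds 2 vertices, so the decomposition has width 1, which upper-bounds the treewidth. Any graph with an edge has treewidth ≥ 1, and G has the edge 5–3. The upper and lower bounds meet at 1, so that is the treewidth.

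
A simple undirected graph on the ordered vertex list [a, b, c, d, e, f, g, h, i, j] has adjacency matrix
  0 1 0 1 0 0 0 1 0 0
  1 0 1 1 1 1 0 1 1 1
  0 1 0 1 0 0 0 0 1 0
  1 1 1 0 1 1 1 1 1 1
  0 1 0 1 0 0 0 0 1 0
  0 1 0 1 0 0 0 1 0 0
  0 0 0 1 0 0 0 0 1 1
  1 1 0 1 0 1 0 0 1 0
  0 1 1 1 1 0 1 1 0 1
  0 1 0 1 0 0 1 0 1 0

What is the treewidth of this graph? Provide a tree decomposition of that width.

Treewidth 3.
One optimal decomposition is:
Bags: B1 = {b, d, h, i}  B2 = {b, c, d, i}  B3 = {b, d, i, j}  B4 = {d, g, i, j}  B5 = {b, d, f, h}  B6 = {a, b, d, h}  B7 = {b, d, e, i}
Tree: B1–B2, B2–B3, B3–B4, B1–B5, B5–B6, B3–B7

The largest bag has 4 vertices, giving width 3; this decomposition certifies tw(G) ≤ 3. For the lower bound, the 4 vertices {d, g, i, j} are pairwise adjacent, and any tree decomposition puts a clique entirely inside one bag — forcing width ≥ 3. Hence tw(G) = 3 exactly.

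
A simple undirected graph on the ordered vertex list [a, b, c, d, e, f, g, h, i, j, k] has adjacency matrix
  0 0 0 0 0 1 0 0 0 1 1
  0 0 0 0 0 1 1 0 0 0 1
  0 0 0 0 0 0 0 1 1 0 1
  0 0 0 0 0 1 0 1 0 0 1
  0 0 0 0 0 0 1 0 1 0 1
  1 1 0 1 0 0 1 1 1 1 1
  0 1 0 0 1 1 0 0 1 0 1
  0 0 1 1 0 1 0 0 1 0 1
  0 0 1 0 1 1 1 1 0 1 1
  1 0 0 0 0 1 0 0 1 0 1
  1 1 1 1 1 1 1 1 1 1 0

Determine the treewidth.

A width-3 tree decomposition is:
Bags: B1 = {f, h, i, k}  B2 = {d, f, h, k}  B3 = {c, h, i, k}  B4 = {f, g, i, k}  B5 = {f, i, j, k}  B6 = {b, f, g, k}  B7 = {e, g, i, k}  B8 = {a, f, j, k}
Tree: B1–B2, B1–B3, B1–B4, B1–B5, B4–B6, B4–B7, B5–B8
Each bag holds 4 vertices, so the decomposition has width 3, which upper-bounds the treewidth. For the lower bound, the 4 vertices {e, g, i, k} are pairwise adjacent, and any tree decomposition puts a clique entirely inside one bag — forcing width ≥ 3. Therefore the treewidth is 3.

3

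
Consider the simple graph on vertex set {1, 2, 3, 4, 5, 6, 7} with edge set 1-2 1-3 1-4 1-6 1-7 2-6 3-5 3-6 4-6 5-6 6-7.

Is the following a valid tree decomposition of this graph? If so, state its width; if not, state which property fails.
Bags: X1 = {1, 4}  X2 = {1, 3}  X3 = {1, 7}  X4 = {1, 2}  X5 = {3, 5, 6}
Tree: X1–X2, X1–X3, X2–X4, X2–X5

A tree decomposition must satisfy three properties: every vertex lies in some bag; for every edge, both endpoints lie together in some bag; and for every vertex, the bags containing it form a connected subtree. Here edge (6,4) lies in no bag, so the decomposition is invalid.

No — edge (6,4) lies in no bag.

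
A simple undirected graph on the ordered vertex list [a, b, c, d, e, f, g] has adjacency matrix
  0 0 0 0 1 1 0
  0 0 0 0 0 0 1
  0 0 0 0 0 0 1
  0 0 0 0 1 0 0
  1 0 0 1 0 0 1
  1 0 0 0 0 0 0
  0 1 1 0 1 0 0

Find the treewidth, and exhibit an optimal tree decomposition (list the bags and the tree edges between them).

The largest bag has 2 vertices, giving width 1; this decomposition certifies tw(G) ≤ 1. Any graph with an edge has treewidth ≥ 1, and G has the edge a–e. Combining the bounds, tw(G) = 1.

Treewidth 1.
One optimal decomposition is:
Bags: B1 = {a, e}  B2 = {e, g}  B3 = {c, g}  B4 = {a, f}  B5 = {d, e}  B6 = {b, g}
Tree: B1–B2, B2–B3, B1–B4, B2–B5, B3–B6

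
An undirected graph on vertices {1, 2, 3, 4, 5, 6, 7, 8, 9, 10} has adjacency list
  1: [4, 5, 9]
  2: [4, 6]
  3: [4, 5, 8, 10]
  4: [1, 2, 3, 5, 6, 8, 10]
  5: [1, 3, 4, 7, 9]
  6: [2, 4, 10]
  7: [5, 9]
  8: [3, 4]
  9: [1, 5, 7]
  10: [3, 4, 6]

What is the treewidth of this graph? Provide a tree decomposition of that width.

Treewidth 2.
Bags: B1 = {3, 4, 8}  B2 = {3, 4, 5}  B3 = {3, 4, 10}  B4 = {4, 6, 10}  B5 = {1, 4, 5}  B6 = {1, 5, 9}  B7 = {2, 4, 6}  B8 = {5, 7, 9}
Tree: B1–B2, B1–B3, B3–B4, B2–B5, B5–B6, B4–B7, B6–B8

Every bag has size at most 3, so the width is 3 − 1 = 2 and tw(G) ≤ 2. Conversely, {1, 5, 9} is a clique of size 3, and the vertices of any clique must share a bag in every tree decomposition; so some bag has ≥ 3 vertices and tw(G) ≥ 2. Combining the bounds, tw(G) = 2.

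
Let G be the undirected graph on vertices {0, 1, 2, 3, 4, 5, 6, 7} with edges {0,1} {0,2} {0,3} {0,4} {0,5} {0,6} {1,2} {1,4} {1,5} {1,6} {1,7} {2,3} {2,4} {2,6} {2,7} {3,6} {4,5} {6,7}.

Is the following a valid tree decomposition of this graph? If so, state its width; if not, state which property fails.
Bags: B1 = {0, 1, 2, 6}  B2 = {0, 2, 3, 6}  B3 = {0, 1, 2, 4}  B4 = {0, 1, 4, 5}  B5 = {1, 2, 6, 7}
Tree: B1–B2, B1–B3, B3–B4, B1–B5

Yes; width 3.

Checking the three conditions: (i) the bags cover all of {0, 1, 2, 3, 4, 5, 6, 7}; (ii) for each edge, some bag contains both endpoints; (iii) the bags containing any fixed vertex form a subtree. All hold, so the decomposition is valid with width 4 − 1 = 3.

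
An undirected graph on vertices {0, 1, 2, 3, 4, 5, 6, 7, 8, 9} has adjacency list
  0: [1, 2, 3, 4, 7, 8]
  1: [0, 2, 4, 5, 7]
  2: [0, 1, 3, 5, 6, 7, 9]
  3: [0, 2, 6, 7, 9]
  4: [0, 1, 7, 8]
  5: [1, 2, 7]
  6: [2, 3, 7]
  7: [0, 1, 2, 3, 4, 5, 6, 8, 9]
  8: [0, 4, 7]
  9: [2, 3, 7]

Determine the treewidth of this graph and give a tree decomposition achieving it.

Treewidth 3.
One optimal decomposition is:
Bags: B1 = {0, 2, 3, 7}  B2 = {0, 1, 2, 7}  B3 = {0, 1, 4, 7}  B4 = {2, 3, 6, 7}  B5 = {1, 2, 5, 7}  B6 = {0, 4, 7, 8}  B7 = {2, 3, 7, 9}
Tree: B1–B2, B2–B3, B1–B4, B2–B5, B3–B6, B4–B7

The largest bag has 4 vertices, giving width 3; this decomposition certifies tw(G) ≤ 3. Conversely, {0, 4, 7, 8} is a clique of size 4, and the vertices of any clique must share a bag in every tree decomposition; so some bag has ≥ 4 vertices and tw(G) ≥ 3. Combining the bounds, tw(G) = 3.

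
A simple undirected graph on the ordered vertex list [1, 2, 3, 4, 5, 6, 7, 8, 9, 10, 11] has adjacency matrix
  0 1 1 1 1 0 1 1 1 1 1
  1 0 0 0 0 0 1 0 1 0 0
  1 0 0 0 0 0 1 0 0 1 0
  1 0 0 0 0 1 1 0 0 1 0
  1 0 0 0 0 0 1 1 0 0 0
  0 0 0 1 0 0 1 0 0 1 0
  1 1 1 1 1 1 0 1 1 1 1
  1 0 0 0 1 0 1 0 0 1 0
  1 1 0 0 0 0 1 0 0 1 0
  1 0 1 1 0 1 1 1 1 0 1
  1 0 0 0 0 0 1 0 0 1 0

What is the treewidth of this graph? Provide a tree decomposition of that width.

The largest bag has 4 vertices, giving width 3; this decomposition certifies tw(G) ≤ 3. Conversely, {1, 2, 7, 9} is a clique of size 4, and the vertices of any clique must share a bag in every tree decomposition; so some bag has ≥ 4 vertices and tw(G) ≥ 3. Combining the bounds, tw(G) = 3.

Treewidth 3.
Bags: B1 = {1, 4, 7, 10}  B2 = {1, 7, 8, 10}  B3 = {1, 7, 10, 11}  B4 = {1, 3, 7, 10}  B5 = {1, 7, 9, 10}  B6 = {1, 5, 7, 8}  B7 = {1, 2, 7, 9}  B8 = {4, 6, 7, 10}
Tree: B1–B2, B1–B3, B3–B4, B1–B5, B2–B6, B5–B7, B1–B8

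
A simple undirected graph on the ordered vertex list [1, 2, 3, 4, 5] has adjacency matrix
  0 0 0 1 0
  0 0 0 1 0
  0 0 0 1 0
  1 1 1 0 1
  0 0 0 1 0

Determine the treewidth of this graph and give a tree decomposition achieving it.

Treewidth 1.
One optimal decomposition is:
Bags: B1 = {3, 4}  B2 = {2, 4}  B3 = {4, 5}  B4 = {1, 4}
Tree: B1–B2, B2–B3, B1–B4

Each bag holds 2 vertices, so the decomposition has width 1, which upper-bounds the treewidth. Since G has at least one edge (e.g. 3–4), it is not an edgeless graph, so tw(G) ≥ 1. Hence tw(G) = 1 exactly.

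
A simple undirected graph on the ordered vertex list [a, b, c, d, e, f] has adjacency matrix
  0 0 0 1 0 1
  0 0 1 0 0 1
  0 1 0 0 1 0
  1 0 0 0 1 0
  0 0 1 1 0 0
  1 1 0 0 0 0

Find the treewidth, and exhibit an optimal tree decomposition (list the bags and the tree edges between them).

The largest bag has 3 vertices, giving width 2; this decomposition certifies tw(G) ≤ 2. For the lower bound, G contains the cycle d–e–c–b–f–a–d, so G is not a forest; only forests have treewidth ≤ 1, hence tw(G) ≥ 2. The upper and lower bounds meet at 2, so that is the treewidth.

Treewidth 2.
One such decomposition:
Bags: B1 = {c, d, e}  B2 = {b, c, d}  B3 = {b, d, f}  B4 = {a, d, f}
Tree: B1–B2, B2–B3, B3–B4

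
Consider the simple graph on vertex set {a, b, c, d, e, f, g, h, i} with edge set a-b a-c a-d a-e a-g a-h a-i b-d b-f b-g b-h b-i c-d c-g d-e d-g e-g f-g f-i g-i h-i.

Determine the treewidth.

A width-3 tree decomposition is:
Bags: B1 = {a, b, g, i}  B2 = {a, b, d, g}  B3 = {b, f, g, i}  B4 = {a, c, d, g}  B5 = {a, d, e, g}  B6 = {a, b, h, i}
Tree: B1–B2, B1–B3, B2–B4, B4–B5, B1–B6
The largest bag has 4 vertices, giving width 3; this decomposition certifies tw(G) ≤ 3. Conversely, {a, d, e, g} is a clique of size 4, and the vertices of any clique must share a bag in every tree decomposition; so some bag has ≥ 4 vertices and tw(G) ≥ 3. The upper and lower bounds meet at 3, so that is the treewidth.

3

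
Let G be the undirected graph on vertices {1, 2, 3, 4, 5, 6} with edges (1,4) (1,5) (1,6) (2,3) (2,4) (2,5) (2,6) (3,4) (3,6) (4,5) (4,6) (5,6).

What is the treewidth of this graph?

A width-3 tree decomposition is:
Bags: B1 = {2, 4, 5, 6}  B2 = {1, 4, 5, 6}  B3 = {2, 3, 4, 6}
Tree: B1–B2, B1–B3
Each bag holds 4 vertices, so the decomposition has width 3, which upper-bounds the treewidth. On the other hand G contains the 4-clique {1, 4, 5, 6}. A clique must lie in a single bag of any decomposition, so no decomposition can have width below 3. The upper and lower bounds meet at 3, so that is the treewidth.

3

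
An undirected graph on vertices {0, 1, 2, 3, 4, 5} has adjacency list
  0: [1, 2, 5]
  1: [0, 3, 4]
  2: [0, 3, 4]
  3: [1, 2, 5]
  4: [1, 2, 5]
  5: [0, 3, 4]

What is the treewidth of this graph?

3

A width-3 tree decomposition is:
Bags: B1 = {0, 3, 4, 5}  B2 = {0, 2, 3, 4}  B3 = {0, 1, 3, 4}
Tree: B1–B2, B2–B3
Every bag has size at most 4, so the width is 4 − 1 = 3 and tw(G) ≤ 3. For the lower bound: the 4 vertex sets {0,5}, {2,3}, {4}, {1} are disjoint, each induces a connected subgraph, and every pair is joined by at least one edge of G. Contracting each set to a single vertex therefore yields K_{4} as a minor, and since treewidth is minor-monotone, tw(G) ≥ tw(K_{4}) = 3. Hence tw(G) = 3 exactly.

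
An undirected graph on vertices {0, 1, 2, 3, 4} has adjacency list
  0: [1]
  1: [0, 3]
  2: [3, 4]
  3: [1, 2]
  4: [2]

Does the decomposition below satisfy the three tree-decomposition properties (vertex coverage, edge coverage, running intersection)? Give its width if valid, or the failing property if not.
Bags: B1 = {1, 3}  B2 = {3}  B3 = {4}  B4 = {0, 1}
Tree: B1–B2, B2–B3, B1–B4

A tree decomposition must satisfy three properties: every vertex lies in some bag; for every edge, both endpoints lie together in some bag; and for every vertex, the bags containing it form a connected subtree. Here vertex 2 appears in no bag, so the decomposition is invalid.

No — vertex 2 appears in no bag.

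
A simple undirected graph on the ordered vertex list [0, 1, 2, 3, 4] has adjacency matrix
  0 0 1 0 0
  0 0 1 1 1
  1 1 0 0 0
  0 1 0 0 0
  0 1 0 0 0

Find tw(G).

1

A width-1 tree decomposition is:
Bags: B1 = {1, 2}  B2 = {1, 4}  B3 = {0, 2}  B4 = {1, 3}
Tree: B1–B2, B1–B3, B1–B4
The largest bag has 2 vertices, giving width 1; this decomposition certifies tw(G) ≤ 1. G has an edge, so its treewidth is at least 1. Therefore the treewidth is 1.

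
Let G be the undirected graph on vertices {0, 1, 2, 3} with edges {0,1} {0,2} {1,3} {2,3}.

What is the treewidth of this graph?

A width-2 tree decomposition is:
Bags: B1 = {1, 2, 3}  B2 = {0, 1, 2}
Tree: B1–B2
Each bag holds 3 vertices, so the decomposition has width 2, which upper-bounds the treewidth. Since 2–3–1–0–2 is a cycle in G, G is not acyclic. Forests are exactly the graphs of treewidth ≤ 1, so tw(G) ≥ 2. Combining the bounds, tw(G) = 2.

2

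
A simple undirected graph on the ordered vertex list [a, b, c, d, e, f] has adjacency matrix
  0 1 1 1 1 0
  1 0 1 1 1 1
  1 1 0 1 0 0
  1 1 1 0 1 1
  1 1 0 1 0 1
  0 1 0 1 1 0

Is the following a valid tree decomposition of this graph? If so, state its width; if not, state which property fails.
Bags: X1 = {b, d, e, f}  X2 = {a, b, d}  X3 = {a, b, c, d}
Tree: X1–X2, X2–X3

A tree decomposition must satisfy three properties: every vertex lies in some bag; for every edge, both endpoints lie together in some bag; and for every vertex, the bags containing it form a connected subtree. Here edge (e,a) lies in no bag, so the decomposition is invalid.

No — edge (e,a) lies in no bag.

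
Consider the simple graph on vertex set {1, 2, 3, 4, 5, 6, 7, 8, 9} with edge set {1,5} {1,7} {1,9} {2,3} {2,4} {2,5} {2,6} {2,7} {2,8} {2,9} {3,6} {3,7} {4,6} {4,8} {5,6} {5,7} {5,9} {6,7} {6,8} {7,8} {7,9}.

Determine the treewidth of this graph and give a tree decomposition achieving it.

Each bag holds 4 vertices, so the decomposition has width 3, which upper-bounds the treewidth. For the lower bound, the 4 vertices {1, 5, 7, 9} are pairwise adjacent, and any tree decomposition puts a clique entirely inside one bag — forcing width ≥ 3. Hence tw(G) = 3 exactly.

Treewidth 3.
One such decomposition:
Bags: B1 = {2, 5, 6, 7}  B2 = {2, 5, 7, 9}  B3 = {2, 6, 7, 8}  B4 = {2, 3, 6, 7}  B5 = {2, 4, 6, 8}  B6 = {1, 5, 7, 9}
Tree: B1–B2, B1–B3, B1–B4, B3–B5, B2–B6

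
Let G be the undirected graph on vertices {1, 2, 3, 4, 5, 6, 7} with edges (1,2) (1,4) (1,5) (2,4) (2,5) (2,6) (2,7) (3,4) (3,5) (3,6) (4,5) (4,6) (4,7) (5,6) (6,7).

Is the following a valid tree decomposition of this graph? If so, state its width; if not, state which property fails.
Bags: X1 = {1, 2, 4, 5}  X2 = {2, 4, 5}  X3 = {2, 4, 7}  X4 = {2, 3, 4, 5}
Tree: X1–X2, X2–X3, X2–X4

A tree decomposition must satisfy three properties: every vertex lies in some bag; for every edge, both endpoints lie together in some bag; and for every vertex, the bags containing it form a connected subtree. Here vertex 6 appears in no bag, so the decomposition is invalid.

No — vertex 6 appears in no bag.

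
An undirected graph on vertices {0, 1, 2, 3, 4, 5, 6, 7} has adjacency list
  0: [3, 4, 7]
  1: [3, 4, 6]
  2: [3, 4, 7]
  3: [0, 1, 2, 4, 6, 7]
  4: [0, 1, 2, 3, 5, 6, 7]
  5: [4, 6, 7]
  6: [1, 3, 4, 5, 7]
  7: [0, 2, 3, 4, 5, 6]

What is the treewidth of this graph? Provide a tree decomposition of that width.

Each bag holds 4 vertices, so the decomposition has width 3, which upper-bounds the treewidth. Conversely, {1, 3, 4, 6} is a clique of size 4, and the vertices of any clique must share a bag in every tree decomposition; so some bag has ≥ 4 vertices and tw(G) ≥ 3. Hence tw(G) = 3 exactly.

Treewidth 3.
One such decomposition:
Bags: B1 = {3, 4, 6, 7}  B2 = {4, 5, 6, 7}  B3 = {2, 3, 4, 7}  B4 = {1, 3, 4, 6}  B5 = {0, 3, 4, 7}
Tree: B1–B2, B1–B3, B1–B4, B1–B5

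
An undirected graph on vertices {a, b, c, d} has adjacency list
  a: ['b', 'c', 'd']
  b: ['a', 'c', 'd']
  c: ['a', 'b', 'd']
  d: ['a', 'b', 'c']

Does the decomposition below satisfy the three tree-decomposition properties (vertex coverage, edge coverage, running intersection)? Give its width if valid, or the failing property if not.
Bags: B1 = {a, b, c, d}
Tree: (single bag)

Every vertex of G appears in some bag (union = {a, b, c, d}); every edge is covered by a bag; and for each vertex v the set of bags containing v is connected in the bag tree. The decomposition is therefore valid. The largest bag has 4 vertices, so the width is 3.

Yes; width 3.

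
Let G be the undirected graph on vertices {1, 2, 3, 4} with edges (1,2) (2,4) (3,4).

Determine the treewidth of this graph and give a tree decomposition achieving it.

Treewidth 1.
One such decomposition:
Bags: B1 = {3, 4}  B2 = {2, 4}  B3 = {1, 2}
Tree: B1–B2, B2–B3

Each bag holds 2 vertices, so the decomposition has width 1, which upper-bounds the treewidth. Any graph with an edge has treewidth ≥ 1, and G has the edge 3–4. The upper and lower bounds meet at 1, so that is the treewidth.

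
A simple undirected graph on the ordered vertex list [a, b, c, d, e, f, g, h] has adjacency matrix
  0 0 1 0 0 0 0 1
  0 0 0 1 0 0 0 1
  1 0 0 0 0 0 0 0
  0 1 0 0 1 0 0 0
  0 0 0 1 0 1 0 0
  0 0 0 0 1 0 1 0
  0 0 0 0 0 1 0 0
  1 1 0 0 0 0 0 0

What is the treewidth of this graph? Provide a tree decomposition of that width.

Every bag has size at most 2, so the width is 2 − 1 = 1 and tw(G) ≤ 1. G has an edge, so its treewidth is at least 1. Combining the bounds, tw(G) = 1.

Treewidth 1.
Bags: B1 = {f, g}  B2 = {e, f}  B3 = {d, e}  B4 = {b, d}  B5 = {b, h}  B6 = {a, h}  B7 = {a, c}
Tree: B1–B2, B2–B3, B3–B4, B4–B5, B5–B6, B6–B7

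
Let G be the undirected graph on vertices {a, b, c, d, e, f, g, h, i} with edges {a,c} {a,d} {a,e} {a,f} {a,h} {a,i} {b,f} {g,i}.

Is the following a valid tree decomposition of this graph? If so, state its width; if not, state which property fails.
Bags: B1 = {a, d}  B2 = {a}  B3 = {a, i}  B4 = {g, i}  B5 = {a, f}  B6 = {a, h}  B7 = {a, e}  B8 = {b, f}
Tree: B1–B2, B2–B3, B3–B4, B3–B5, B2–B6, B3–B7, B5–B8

No — vertex c appears in no bag.

A tree decomposition must satisfy three properties: every vertex lies in some bag; for every edge, both endpoints lie together in some bag; and for every vertex, the bags containing it form a connected subtree. Here vertex c appears in no bag, so the decomposition is invalid.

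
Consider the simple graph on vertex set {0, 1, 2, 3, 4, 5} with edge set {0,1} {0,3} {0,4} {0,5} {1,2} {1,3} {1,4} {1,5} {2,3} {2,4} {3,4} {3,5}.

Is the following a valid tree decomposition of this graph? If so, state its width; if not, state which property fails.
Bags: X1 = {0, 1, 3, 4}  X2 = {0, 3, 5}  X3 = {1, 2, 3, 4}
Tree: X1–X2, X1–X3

No — edge (1,5) lies in no bag.

A tree decomposition must satisfy three properties: every vertex lies in some bag; for every edge, both endpoints lie together in some bag; and for every vertex, the bags containing it form a connected subtree. Here edge (1,5) lies in no bag, so the decomposition is invalid.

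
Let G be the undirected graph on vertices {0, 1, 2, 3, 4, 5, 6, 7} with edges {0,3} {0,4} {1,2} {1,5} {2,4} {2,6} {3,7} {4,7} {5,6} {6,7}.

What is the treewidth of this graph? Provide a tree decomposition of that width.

Treewidth 2.
One such decomposition:
Bags: B1 = {1, 5, 6}  B2 = {1, 2, 6}  B3 = {2, 6, 7}  B4 = {2, 4, 7}  B5 = {3, 4, 7}  B6 = {0, 3, 4}
Tree: B1–B2, B2–B3, B3–B4, B4–B5, B5–B6

Each bag holds 3 vertices, so the decomposition has width 2, which upper-bounds the treewidth. The edges 5–1–2–6–5 form a cycle, so G is not a tree and its treewidth is at least 2. Combining the bounds, tw(G) = 2.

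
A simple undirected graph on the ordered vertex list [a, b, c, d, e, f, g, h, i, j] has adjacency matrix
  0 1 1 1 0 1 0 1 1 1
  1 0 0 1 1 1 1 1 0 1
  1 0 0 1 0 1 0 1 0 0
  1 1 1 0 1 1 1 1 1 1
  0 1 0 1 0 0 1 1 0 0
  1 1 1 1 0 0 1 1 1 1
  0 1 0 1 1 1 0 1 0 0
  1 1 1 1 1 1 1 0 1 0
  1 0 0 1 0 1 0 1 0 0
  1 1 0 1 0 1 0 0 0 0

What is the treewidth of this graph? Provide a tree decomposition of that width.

Treewidth 4.
One optimal decomposition is:
Bags: B1 = {a, b, d, f, j}  B2 = {a, b, d, f, h}  B3 = {b, d, f, g, h}  B4 = {a, d, f, h, i}  B5 = {a, c, d, f, h}  B6 = {b, d, e, g, h}
Tree: B1–B2, B2–B3, B2–B4, B2–B5, B3–B6

Every bag has size at most 5, so the width is 5 − 1 = 4 and tw(G) ≤ 4. On the other hand G contains the 5-clique {b, d, e, g, h}. A clique must lie in a single bag of any decomposition, so no decomposition can have width below 4. Therefore the treewidth is 4.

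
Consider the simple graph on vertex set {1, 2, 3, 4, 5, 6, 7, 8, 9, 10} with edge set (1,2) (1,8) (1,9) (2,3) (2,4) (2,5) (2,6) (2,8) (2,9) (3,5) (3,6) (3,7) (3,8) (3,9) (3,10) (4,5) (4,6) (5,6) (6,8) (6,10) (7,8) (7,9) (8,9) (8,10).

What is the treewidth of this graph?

A width-3 tree decomposition is:
Bags: B1 = {2, 3, 6, 8}  B2 = {2, 3, 5, 6}  B3 = {2, 4, 5, 6}  B4 = {2, 3, 8, 9}  B5 = {3, 6, 8, 10}  B6 = {1, 2, 8, 9}  B7 = {3, 7, 8, 9}
Tree: B1–B2, B2–B3, B1–B4, B1–B5, B4–B6, B4–B7
Every bag has size at most 4, so the width is 4 − 1 = 3 and tw(G) ≤ 3. Conversely, {1, 2, 8, 9} is a clique of size 4, and the vertices of any clique must share a bag in every tree decomposition; so some bag has ≥ 4 vertices and tw(G) ≥ 3. The upper and lower bounds meet at 3, so that is the treewidth.

3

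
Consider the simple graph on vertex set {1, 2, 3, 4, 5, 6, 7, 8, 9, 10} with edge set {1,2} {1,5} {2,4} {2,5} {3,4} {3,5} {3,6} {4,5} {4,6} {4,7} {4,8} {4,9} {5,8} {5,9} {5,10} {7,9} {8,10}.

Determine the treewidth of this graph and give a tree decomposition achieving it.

The largest bag has 3 vertices, giving width 2; this decomposition certifies tw(G) ≤ 2. Conversely, {1, 2, 5} is a clique of size 3, and the vertices of any clique must share a bag in every tree decomposition; so some bag has ≥ 3 vertices and tw(G) ≥ 2. The upper and lower bounds meet at 2, so that is the treewidth.

Treewidth 2.
One such decomposition:
Bags: B1 = {2, 4, 5}  B2 = {4, 5, 9}  B3 = {4, 7, 9}  B4 = {3, 4, 5}  B5 = {1, 2, 5}  B6 = {4, 5, 8}  B7 = {5, 8, 10}  B8 = {3, 4, 6}
Tree: B1–B2, B2–B3, B1–B4, B1–B5, B4–B6, B6–B7, B4–B8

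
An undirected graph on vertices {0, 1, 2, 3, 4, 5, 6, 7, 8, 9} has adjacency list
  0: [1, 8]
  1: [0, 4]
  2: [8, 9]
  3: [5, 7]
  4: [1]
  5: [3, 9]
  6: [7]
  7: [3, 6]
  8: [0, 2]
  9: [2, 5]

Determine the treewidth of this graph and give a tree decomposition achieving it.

Every bag has size at most 2, so the width is 2 − 1 = 1 and tw(G) ≤ 1. Any graph with an edge has treewidth ≥ 1, and G has the edge 6–7. The upper and lower bounds meet at 1, so that is the treewidth.

Treewidth 1.
One optimal decomposition is:
Bags: B1 = {6, 7}  B2 = {3, 7}  B3 = {3, 5}  B4 = {5, 9}  B5 = {2, 9}  B6 = {2, 8}  B7 = {0, 8}  B8 = {0, 1}  B9 = {1, 4}
Tree: B1–B2, B2–B3, B3–B4, B4–B5, B5–B6, B6–B7, B7–B8, B8–B9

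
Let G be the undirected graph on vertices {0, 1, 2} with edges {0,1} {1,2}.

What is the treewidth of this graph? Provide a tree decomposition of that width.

Each bag holds 2 vertices, so the decomposition has width 1, which upper-bounds the treewidth. G has an edge, so its treewidth is at least 1. The upper and lower bounds meet at 1, so that is the treewidth.

Treewidth 1.
Bags: B1 = {1, 2}  B2 = {0, 1}
Tree: B1–B2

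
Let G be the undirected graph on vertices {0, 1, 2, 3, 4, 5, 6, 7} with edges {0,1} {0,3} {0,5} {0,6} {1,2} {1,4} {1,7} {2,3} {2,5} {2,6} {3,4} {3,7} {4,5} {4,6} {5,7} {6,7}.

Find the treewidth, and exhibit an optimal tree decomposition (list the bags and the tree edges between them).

Treewidth 4.
One such decomposition:
Bags: B1 = {1, 3, 5, 6, 7}  B2 = {0, 1, 3, 5, 6}  B3 = {1, 2, 3, 5, 6}  B4 = {1, 3, 4, 5, 6}
Tree: B1–B2, B2–B3, B3–B4

Each bag holds 5 vertices, so the decomposition has width 4, which upper-bounds the treewidth. For the lower bound: the 5 vertex sets {6,7}, {0,5}, {1,2}, {3}, {4} are disjoint, each induces a connected subgraph, and every pair is joined by at least one edge of G. Contracting each set to a single vertex therefore yields K_{5} as a minor, and since treewidth is minor-monotone, tw(G) ≥ tw(K_{5}) = 4. Therefore the treewidth is 4.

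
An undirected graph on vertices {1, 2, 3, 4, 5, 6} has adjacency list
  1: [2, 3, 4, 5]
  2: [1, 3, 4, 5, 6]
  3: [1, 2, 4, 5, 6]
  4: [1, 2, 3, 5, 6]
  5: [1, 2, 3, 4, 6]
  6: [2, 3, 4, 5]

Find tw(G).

4

A width-4 tree decomposition is:
Bags: B1 = {1, 2, 3, 4, 5}  B2 = {2, 3, 4, 5, 6}
Tree: B1–B2
Each bag holds 5 vertices, so the decomposition has width 4, which upper-bounds the treewidth. On the other hand G contains the 5-clique {1, 2, 3, 4, 5}. A clique must lie in a single bag of any decomposition, so no decomposition can have width below 4. Therefore the treewidth is 4.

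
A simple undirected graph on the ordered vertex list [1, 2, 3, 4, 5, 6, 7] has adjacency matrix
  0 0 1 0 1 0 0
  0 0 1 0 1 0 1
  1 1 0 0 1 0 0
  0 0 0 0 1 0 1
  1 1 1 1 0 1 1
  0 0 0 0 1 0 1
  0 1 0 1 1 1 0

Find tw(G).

A width-2 tree decomposition is:
Bags: B1 = {2, 5, 7}  B2 = {2, 3, 5}  B3 = {1, 3, 5}  B4 = {5, 6, 7}  B5 = {4, 5, 7}
Tree: B1–B2, B2–B3, B1–B4, B4–B5
Every bag has size at most 3, so the width is 3 − 1 = 2 and tw(G) ≤ 2. For the lower bound, the 3 vertices {1, 3, 5} are pairwise adjacent, and any tree decomposition puts a clique entirely inside one bag — forcing width ≥ 2. Combining the bounds, tw(G) = 2.

2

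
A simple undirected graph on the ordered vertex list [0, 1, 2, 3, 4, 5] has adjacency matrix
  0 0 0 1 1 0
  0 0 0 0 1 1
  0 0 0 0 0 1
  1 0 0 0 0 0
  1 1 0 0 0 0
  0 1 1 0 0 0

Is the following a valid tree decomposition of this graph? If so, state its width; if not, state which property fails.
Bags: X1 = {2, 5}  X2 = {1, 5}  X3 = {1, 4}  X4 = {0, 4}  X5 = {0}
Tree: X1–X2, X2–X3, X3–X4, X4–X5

No — vertex 3 appears in no bag.

A tree decomposition must satisfy three properties: every vertex lies in some bag; for every edge, both endpoints lie together in some bag; and for every vertex, the bags containing it form a connected subtree. Here vertex 3 appears in no bag, so the decomposition is invalid.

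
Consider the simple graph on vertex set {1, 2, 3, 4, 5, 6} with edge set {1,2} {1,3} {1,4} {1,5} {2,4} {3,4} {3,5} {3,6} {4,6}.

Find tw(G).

2

A width-2 tree decomposition is:
Bags: B1 = {3, 4, 6}  B2 = {1, 3, 4}  B3 = {1, 2, 4}  B4 = {1, 3, 5}
Tree: B1–B2, B2–B3, B2–B4
Each bag holds 3 vertices, so the decomposition has width 2, which upper-bounds the treewidth. Conversely, {1, 2, 4} is a clique of size 3, and the vertices of any clique must share a bag in every tree decomposition; so some bag has ≥ 3 vertices and tw(G) ≥ 2. Combining the bounds, tw(G) = 2.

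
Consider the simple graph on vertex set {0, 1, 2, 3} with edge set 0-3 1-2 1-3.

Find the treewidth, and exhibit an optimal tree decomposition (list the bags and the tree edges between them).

Treewidth 1.
One such decomposition:
Bags: B1 = {1, 2}  B2 = {1, 3}  B3 = {0, 3}
Tree: B1–B2, B2–B3

The largest bag has 2 vertices, giving width 1; this decomposition certifies tw(G) ≤ 1. Since G has at least one edge (e.g. 2–1), it is not an edgeless graph, so tw(G) ≥ 1. Combining the bounds, tw(G) = 1.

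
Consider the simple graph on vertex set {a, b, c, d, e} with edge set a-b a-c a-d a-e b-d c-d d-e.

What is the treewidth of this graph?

A width-2 tree decomposition is:
Bags: B1 = {a, d, e}  B2 = {a, c, d}  B3 = {a, b, d}
Tree: B1–B2, B1–B3
Each bag holds 3 vertices, so the decomposition has width 2, which upper-bounds the treewidth. On the other hand G contains the 3-clique {a, d, e}. A clique must lie in a single bag of any decomposition, so no decomposition can have width below 2. The upper and lower bounds meet at 2, so that is the treewidth.

2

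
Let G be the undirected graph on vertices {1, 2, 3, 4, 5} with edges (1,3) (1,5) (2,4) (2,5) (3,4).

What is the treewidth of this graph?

A width-2 tree decomposition is:
Bags: B1 = {1, 3, 5}  B2 = {2, 3, 5}  B3 = {2, 3, 4}
Tree: B1–B2, B2–B3
Every bag has size at most 3, so the width is 3 − 1 = 2 and tw(G) ≤ 2. Since 3–1–5–2–4–3 is a cycle in G, G is not acyclic. Forests are exactly the graphs of treewidth ≤ 1, so tw(G) ≥ 2. Hence tw(G) = 2 exactly.

2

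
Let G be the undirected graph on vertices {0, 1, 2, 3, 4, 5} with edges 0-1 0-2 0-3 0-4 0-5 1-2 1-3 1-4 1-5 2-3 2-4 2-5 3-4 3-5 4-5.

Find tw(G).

5

A width-5 tree decomposition is:
Bags: B1 = {0, 1, 2, 3, 4, 5}
Tree: (single bag)
A single bag containing all 6 vertices is trivially a valid decomposition of width 5. Conversely, {0, 1, 2, 3, 4, 5} is a clique of size 6, and the vertices of any clique must share a bag in every tree decomposition; so some bag has ≥ 6 vertices and tw(G) ≥ 5. The upper and lower bounds meet at 5, so that is the treewidth.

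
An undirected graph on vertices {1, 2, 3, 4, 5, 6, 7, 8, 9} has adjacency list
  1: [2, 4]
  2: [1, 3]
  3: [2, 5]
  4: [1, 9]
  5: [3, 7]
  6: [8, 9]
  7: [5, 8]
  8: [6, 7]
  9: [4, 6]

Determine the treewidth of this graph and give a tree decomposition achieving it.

The largest bag has 3 vertices, giving width 2; this decomposition certifies tw(G) ≤ 2. For the lower bound, G contains the cycle 4–1–2–3–5–7–8–6–9–4, so G is not a forest; only forests have treewidth ≤ 1, hence tw(G) ≥ 2. Therefore the treewidth is 2.

Treewidth 2.
Bags: B1 = {1, 2, 4}  B2 = {2, 3, 4}  B3 = {3, 4, 5}  B4 = {4, 5, 7}  B5 = {4, 7, 8}  B6 = {4, 6, 8}  B7 = {4, 6, 9}
Tree: B1–B2, B2–B3, B3–B4, B4–B5, B5–B6, B6–B7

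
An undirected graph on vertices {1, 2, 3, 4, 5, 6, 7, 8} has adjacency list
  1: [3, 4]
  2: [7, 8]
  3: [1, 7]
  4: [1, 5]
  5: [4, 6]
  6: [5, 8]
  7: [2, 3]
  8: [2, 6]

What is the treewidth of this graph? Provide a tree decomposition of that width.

Each bag holds 3 vertices, so the decomposition has width 2, which upper-bounds the treewidth. The edges 7–2–8–6–5–4–1–3–7 form a cycle, so G is not a tree and its treewidth is at least 2. Hence tw(G) = 2 exactly.

Treewidth 2.
One such decomposition:
Bags: B1 = {2, 7, 8}  B2 = {6, 7, 8}  B3 = {5, 6, 7}  B4 = {4, 5, 7}  B5 = {1, 4, 7}  B6 = {1, 3, 7}
Tree: B1–B2, B2–B3, B3–B4, B4–B5, B5–B6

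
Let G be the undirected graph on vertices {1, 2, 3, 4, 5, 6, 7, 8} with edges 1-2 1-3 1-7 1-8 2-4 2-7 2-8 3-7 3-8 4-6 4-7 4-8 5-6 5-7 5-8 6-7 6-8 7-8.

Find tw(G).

A width-3 tree decomposition is:
Bags: B1 = {4, 6, 7, 8}  B2 = {2, 4, 7, 8}  B3 = {1, 2, 7, 8}  B4 = {5, 6, 7, 8}  B5 = {1, 3, 7, 8}
Tree: B1–B2, B2–B3, B1–B4, B3–B5
The largest bag has 4 vertices, giving width 3; this decomposition certifies tw(G) ≤ 3. Conversely, {1, 2, 7, 8} is a clique of size 4, and the vertices of any clique must share a bag in every tree decomposition; so some bag has ≥ 4 vertices and tw(G) ≥ 3. Hence tw(G) = 3 exactly.

3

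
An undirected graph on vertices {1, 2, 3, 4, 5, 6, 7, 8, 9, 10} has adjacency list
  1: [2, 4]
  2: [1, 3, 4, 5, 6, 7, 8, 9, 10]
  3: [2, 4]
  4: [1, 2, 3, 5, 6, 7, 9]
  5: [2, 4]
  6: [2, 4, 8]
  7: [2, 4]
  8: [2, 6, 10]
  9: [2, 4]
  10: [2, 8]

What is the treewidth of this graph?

A width-2 tree decomposition is:
Bags: B1 = {1, 2, 4}  B2 = {2, 4, 6}  B3 = {2, 6, 8}  B4 = {2, 3, 4}  B5 = {2, 4, 7}  B6 = {2, 4, 9}  B7 = {2, 8, 10}  B8 = {2, 4, 5}
Tree: B1–B2, B2–B3, B1–B4, B2–B5, B4–B6, B3–B7, B2–B8
Every bag has size at most 3, so the width is 3 − 1 = 2 and tw(G) ≤ 2. For the lower bound, the 3 vertices {2, 8, 10} are pairwise adjacent, and any tree decomposition puts a clique entirely inside one bag — forcing width ≥ 2. Combining the bounds, tw(G) = 2.

2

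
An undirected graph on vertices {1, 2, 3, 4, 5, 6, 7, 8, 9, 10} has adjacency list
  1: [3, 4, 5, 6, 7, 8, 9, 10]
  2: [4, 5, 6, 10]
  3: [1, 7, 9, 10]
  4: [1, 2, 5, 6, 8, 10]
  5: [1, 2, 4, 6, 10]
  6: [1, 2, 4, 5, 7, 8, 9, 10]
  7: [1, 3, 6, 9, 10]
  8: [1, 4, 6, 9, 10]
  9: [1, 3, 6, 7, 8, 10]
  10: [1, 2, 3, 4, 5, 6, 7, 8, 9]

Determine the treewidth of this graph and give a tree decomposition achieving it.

Treewidth 4.
One optimal decomposition is:
Bags: B1 = {1, 6, 8, 9, 10}  B2 = {1, 4, 6, 8, 10}  B3 = {1, 4, 5, 6, 10}  B4 = {1, 6, 7, 9, 10}  B5 = {1, 3, 7, 9, 10}  B6 = {2, 4, 5, 6, 10}
Tree: B1–B2, B2–B3, B1–B4, B4–B5, B3–B6

The largest bag has 5 vertices, giving width 4; this decomposition certifies tw(G) ≤ 4. On the other hand G contains the 5-clique {1, 3, 7, 9, 10}. A clique must lie in a single bag of any decomposition, so no decomposition can have width below 4. Hence tw(G) = 4 exactly.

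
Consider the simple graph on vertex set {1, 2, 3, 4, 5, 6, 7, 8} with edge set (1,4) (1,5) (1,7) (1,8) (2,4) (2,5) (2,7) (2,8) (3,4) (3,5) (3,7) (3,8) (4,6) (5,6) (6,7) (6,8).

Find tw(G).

A width-4 tree decomposition is:
Bags: B1 = {3, 4, 5, 7, 8}  B2 = {4, 5, 6, 7, 8}  B3 = {2, 4, 5, 7, 8}  B4 = {1, 4, 5, 7, 8}
Tree: B1–B2, B2–B3, B3–B4
Every bag has size at most 5, so the width is 5 − 1 = 4 and tw(G) ≤ 4. For the lower bound: the 5 vertex sets {3,8}, {5,6}, {2,7}, {4}, {1} are disjoint, each induces a connected subgraph, and every pair is joined by at least one edge of G. Contracting each set to a single vertex therefore yields K_{5} as a minor, and since treewidth is minor-monotone, tw(G) ≥ tw(K_{5}) = 4. Hence tw(G) = 4 exactly.

4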